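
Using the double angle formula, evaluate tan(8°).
tan(8°) = 2 tan 4° / (1 - tan²4°) = 0.1405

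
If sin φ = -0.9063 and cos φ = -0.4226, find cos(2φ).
cos(2φ) = cos²φ - sin²φ = -0.6428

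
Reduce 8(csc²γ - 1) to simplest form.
8(csc²γ - 1) = 8(cot²γ) (using Pythagorean identity)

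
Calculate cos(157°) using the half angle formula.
cos(157°) = -√((1 + cos 314°)/2) = -0.9205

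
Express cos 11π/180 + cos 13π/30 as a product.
cos 11π/180 + cos 13π/30 = 2 cos(89π/360) cos(-67π/360)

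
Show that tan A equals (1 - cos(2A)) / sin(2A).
RHS = 2sin²A / (2 sin A cos A) = sin A/cos A = tan A = LHS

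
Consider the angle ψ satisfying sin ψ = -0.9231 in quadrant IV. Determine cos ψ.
cos ψ = √(1 - sin²ψ) = 0.3846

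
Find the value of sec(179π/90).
sec(179π/90) = 1.001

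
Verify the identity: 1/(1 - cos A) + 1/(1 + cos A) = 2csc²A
LHS = [(1 + cos A) + (1 - cos A)] / [(1 - cos A)(1 + cos A)] = 2/(1 - cos²A) = 2/sin²A = 2csc²A = RHS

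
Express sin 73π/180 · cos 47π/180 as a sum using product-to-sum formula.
sin 73π/180 cos 47π/180 = (1/2)[sin(73π/180+47π/180) + sin(73π/180-47π/180)]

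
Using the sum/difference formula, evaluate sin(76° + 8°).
sin(76° + 8°) = sin 76° cos 8° + cos 76° sin 8° = 0.9945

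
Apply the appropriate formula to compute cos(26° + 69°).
cos(26° + 69°) = cos 26° cos 69° - sin 26° sin 69° = -0.08716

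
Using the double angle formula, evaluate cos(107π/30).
cos(107π/30) = cos²107π/60 - sin²107π/60 = 0.2079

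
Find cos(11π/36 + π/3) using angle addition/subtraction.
cos(11π/36 + π/3) = cos 11π/36 cos π/3 - sin 11π/36 sin π/3 = -0.4226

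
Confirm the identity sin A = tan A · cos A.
RHS = (sin A/cos A) · cos A = sin A = LHS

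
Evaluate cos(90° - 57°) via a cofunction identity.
cos(90° - 57°) = sin(57°) = 0.8387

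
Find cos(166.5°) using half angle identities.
cos(166.5°) = -√((1 + cos 333°)/2) = -0.9724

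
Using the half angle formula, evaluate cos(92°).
cos(92°) = -√((1 + cos 184°)/2) = -0.0349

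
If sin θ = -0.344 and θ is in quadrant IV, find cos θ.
cos θ = 0.939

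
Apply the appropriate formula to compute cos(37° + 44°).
cos(37° + 44°) = cos 37° cos 44° - sin 37° sin 44° = 0.1564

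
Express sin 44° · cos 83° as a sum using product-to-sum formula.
sin 44° cos 83° = (1/2)[sin(44°+83°) + sin(44°-83°)]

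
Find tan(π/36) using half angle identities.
tan(π/36) = sin π/18 / (1 + cos π/18) = 0.08749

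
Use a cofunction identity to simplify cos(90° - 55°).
cos(90° - 55°) = sin(55°)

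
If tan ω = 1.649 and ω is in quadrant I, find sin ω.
sin ω = 0.8551 (using tan²ω + 1 = sec²ω)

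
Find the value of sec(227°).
sec(227°) = -1.466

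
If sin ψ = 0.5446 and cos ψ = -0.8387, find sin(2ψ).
sin(2ψ) = 2 sin ψ cos ψ = -0.9135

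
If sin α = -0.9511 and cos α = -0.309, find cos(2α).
cos(2α) = cos²α - sin²α = -0.8091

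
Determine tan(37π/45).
tan(37π/45) = -0.6249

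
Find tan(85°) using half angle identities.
tan(85°) = sin 170° / (1 + cos 170°) = 11.43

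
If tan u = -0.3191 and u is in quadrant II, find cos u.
cos u = -0.9527 (using tan²u + 1 = sec²u)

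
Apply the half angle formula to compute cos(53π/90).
cos(53π/90) = -√((1 + cos 53π/45)/2) = -0.2756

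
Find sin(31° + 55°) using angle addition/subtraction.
sin(31° + 55°) = sin 31° cos 55° + cos 31° sin 55° = 0.9976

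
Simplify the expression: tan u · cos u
tan u · cos u = sin u (using Quotient identity)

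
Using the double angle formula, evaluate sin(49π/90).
sin(49π/90) = 2 sin 49π/180 cos 49π/180 = 0.9903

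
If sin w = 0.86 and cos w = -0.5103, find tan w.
tan w = sin w / cos w = -1.685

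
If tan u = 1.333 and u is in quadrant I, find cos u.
cos u = 0.6001 (using tan²u + 1 = sec²u)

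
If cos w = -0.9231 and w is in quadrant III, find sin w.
sin w = -0.3846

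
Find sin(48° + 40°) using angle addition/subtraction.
sin(48° + 40°) = sin 48° cos 40° + cos 48° sin 40° = 0.9994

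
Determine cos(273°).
cos(273°) = 0.05234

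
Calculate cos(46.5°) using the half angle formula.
cos(46.5°) = √((1 + cos 93°)/2) = 0.6884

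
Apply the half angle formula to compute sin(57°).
sin(57°) = √((1 - cos 114°)/2) = 0.8387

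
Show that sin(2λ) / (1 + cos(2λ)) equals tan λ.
LHS = 2 sin λ cos λ / (2cos²λ) = sin λ/cos λ = tan λ = RHS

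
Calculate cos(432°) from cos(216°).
cos(432°) = cos²216° - sin²216° = 0.309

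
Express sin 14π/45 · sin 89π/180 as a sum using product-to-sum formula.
sin 14π/45 sin 89π/180 = (1/2)[cos(14π/45-89π/180) - cos(14π/45+89π/180)]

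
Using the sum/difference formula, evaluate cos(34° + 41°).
cos(34° + 41°) = cos 34° cos 41° - sin 34° sin 41° = (√6-√2)/4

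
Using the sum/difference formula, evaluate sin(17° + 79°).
sin(17° + 79°) = sin 17° cos 79° + cos 17° sin 79° = 0.9945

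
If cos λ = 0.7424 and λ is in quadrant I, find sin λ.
sin λ = 0.67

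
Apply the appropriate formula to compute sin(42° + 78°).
sin(42° + 78°) = sin 42° cos 78° + cos 42° sin 78° = √3/2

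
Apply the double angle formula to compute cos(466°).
cos(466°) = cos²233° - sin²233° = -0.2756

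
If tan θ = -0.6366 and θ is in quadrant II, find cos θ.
cos θ = -0.8436 (using tan²θ + 1 = sec²θ)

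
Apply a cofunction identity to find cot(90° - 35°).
cot(90° - 35°) = tan(35°) = 0.7002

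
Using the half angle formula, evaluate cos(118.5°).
cos(118.5°) = -√((1 + cos 237°)/2) = -0.4772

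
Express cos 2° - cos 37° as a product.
cos 2° - cos 37° = -2 sin(19.5°) sin(-17.5°)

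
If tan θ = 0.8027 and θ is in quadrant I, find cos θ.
cos θ = 0.7798 (using tan²θ + 1 = sec²θ)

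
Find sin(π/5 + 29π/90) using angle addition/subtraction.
sin(π/5 + 29π/90) = sin π/5 cos 29π/90 + cos π/5 sin 29π/90 = 0.9976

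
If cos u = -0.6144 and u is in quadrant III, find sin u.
sin u = -0.789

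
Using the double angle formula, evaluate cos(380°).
cos(380°) = cos²190° - sin²190° = 0.9397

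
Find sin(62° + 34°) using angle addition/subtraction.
sin(62° + 34°) = sin 62° cos 34° + cos 62° sin 34° = 0.9945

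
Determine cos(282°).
cos(282°) = 0.2079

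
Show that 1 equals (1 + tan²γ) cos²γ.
RHS = sec²γ · cos²γ = (1/cos²γ) · cos²γ = 1 = LHS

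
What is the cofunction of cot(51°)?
cot(51°) = tan(90° - 51°) = tan(39°)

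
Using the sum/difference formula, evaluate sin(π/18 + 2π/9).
sin(π/18 + 2π/9) = sin π/18 cos 2π/9 + cos π/18 sin 2π/9 = 0.766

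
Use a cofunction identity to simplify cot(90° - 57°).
cot(90° - 57°) = tan(57°)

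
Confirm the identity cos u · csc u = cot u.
LHS = cos u · (1/sin u) = cos u/sin u = cot u = RHS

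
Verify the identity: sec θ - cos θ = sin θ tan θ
LHS = 1/cos θ - cos θ = (1 - cos²θ)/cos θ = sin²θ/cos θ = sin θ · (sin θ/cos θ) = sin θ tan θ = RHS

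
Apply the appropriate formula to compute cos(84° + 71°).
cos(84° + 71°) = cos 84° cos 71° - sin 84° sin 71° = -0.9063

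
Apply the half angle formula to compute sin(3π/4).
sin(3π/4) = √((1 - cos 3π/2)/2) = √2/2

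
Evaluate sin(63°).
sin(63°) = 0.891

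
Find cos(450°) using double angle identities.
cos(450°) = cos²225° - sin²225° = 0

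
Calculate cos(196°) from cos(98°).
cos(196°) = 1 - 2sin²98° = -0.9613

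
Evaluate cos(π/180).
cos(π/180) = 0.9998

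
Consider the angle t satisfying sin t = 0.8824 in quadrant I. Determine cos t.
cos t = √(1 - sin²t) = 0.4705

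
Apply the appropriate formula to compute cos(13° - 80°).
cos(13° - 80°) = cos 13° cos 80° + sin 13° sin 80° = 0.3907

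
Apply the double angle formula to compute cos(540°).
cos(540°) = 1 - 2sin²270° = -1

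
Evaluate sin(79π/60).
sin(79π/60) = -0.8387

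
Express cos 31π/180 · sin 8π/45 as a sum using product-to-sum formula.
cos 31π/180 sin 8π/45 = (1/2)[sin(31π/180+8π/45) - sin(31π/180-8π/45)]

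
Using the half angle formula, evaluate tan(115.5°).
tan(115.5°) = sin 231° / (1 + cos 231°) = -2.097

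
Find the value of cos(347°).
cos(347°) = 0.9744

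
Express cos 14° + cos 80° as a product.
cos 14° + cos 80° = 2 cos(47°) cos(-33°)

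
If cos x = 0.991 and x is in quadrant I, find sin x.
sin x = 0.1339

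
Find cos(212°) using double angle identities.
cos(212°) = cos²106° - sin²106° = -0.848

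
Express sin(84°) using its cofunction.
sin(84°) = cos(90° - 84°) = cos(6°)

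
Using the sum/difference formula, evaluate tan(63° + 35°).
tan(63° + 35°) = (tan 63° + tan 35°)/(1 - tan 63° tan 35°) = -7.115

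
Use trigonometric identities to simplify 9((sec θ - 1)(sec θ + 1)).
9((sec θ - 1)(sec θ + 1)) = 9(tan²θ) (using Diff. of squares)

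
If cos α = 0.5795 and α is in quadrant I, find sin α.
sin α = 0.815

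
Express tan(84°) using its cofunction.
tan(84°) = cot(90° - 84°) = cot(6°)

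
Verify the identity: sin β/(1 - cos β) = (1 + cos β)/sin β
LHS = sin β(1 + cos β) / ((1 - cos β)(1 + cos β)) = sin β(1 + cos β) / (1 - cos²β) = sin β(1 + cos β) / sin²β = (1 + cos β)/sin β = RHS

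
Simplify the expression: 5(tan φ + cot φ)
5(tan φ + cot φ) = 5(sec φ csc φ) (using Quotient identities)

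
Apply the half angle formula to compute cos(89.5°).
cos(89.5°) = √((1 + cos 179°)/2) = 0.008727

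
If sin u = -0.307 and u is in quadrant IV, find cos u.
cos u = 0.9517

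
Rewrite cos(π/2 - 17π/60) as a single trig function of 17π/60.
cos(π/2 - 17π/60) = sin(17π/60)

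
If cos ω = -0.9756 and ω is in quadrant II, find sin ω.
sin ω = 0.2196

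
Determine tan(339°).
tan(339°) = -0.3839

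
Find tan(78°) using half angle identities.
tan(78°) = sin 156° / (1 + cos 156°) = 4.705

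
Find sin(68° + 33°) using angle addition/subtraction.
sin(68° + 33°) = sin 68° cos 33° + cos 68° sin 33° = 0.9816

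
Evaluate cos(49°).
cos(49°) = 0.6561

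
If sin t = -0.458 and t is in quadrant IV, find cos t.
cos t = 0.889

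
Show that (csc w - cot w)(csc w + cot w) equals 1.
LHS = csc²w - cot²w = (1 + cot²w) - cot²w = 1 = RHS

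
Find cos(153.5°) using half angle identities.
cos(153.5°) = -√((1 + cos 307°)/2) = -0.8949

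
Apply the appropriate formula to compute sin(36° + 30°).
sin(36° + 30°) = sin 36° cos 30° + cos 36° sin 30° = 0.9135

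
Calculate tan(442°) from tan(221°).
tan(442°) = 2 tan 221° / (1 - tan²221°) = 7.115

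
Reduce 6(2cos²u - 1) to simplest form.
6(2cos²u - 1) = 6(cos(2u)) (using Double angle)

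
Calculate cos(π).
cos(π) = -1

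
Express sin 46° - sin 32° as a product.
sin 46° - sin 32° = 2 cos(39°) sin(7°)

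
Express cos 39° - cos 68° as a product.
cos 39° - cos 68° = -2 sin(53.5°) sin(-14.5°)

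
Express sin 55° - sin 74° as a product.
sin 55° - sin 74° = 2 cos(64.5°) sin(-9.5°)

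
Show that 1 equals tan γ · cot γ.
RHS = (sin γ/cos γ) · (cos γ/sin γ) = 1 = LHS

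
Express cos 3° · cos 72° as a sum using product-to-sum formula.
cos 3° cos 72° = (1/2)[cos(3°-72°) + cos(3°+72°)]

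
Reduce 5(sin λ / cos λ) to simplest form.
5(sin λ / cos λ) = 5(tan λ) (using Quotient identity)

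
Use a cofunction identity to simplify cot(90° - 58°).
cot(90° - 58°) = tan(58°)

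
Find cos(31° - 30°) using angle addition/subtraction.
cos(31° - 30°) = cos 31° cos 30° + sin 31° sin 30° = 0.9998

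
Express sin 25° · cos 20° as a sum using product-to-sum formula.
sin 25° cos 20° = (1/2)[sin(25°+20°) + sin(25°-20°)]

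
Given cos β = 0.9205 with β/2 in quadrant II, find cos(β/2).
cos(β/2) = ±√((1 + cos β)/2); negative since β/2 ∈ QII, so cos(β/2) = -0.9799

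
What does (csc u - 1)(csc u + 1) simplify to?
(csc u - 1)(csc u + 1) = cot²u (using Diff. of squares)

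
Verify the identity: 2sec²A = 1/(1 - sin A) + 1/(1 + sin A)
RHS = [(1 + sin A) + (1 - sin A)] / [(1 - sin A)(1 + sin A)] = 2/(1 - sin²A) = 2/cos²A = 2sec²A = LHS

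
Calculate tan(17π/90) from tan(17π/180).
tan(17π/90) = 2 tan 17π/180 / (1 - tan²17π/180) = 0.6745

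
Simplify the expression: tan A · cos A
tan A · cos A = sin A (using Quotient identity)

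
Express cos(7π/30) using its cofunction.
cos(7π/30) = sin(π/2 - 7π/30) = sin(4π/15)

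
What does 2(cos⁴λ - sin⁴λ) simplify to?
2(cos⁴λ - sin⁴λ) = 2(cos(2λ)) (using Factoring + double angle)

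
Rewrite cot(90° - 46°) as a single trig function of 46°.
cot(90° - 46°) = tan(46°)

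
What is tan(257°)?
tan(257°) = 4.331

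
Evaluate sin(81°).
sin(81°) = 0.9877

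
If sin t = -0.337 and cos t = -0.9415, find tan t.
tan t = sin t / cos t = 0.3579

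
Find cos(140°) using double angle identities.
cos(140°) = 2cos²70° - 1 = -0.766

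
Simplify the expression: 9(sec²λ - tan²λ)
9(sec²λ - tan²λ) = 9 (using Pythagorean identity)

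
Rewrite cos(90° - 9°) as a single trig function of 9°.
cos(90° - 9°) = sin(9°)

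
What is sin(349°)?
sin(349°) = -0.1908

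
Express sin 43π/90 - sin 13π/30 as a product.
sin 43π/90 - sin 13π/30 = 2 cos(41π/90) sin(π/45)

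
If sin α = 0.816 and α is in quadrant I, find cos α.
cos α = 0.5781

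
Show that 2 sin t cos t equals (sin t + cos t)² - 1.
RHS = sin²t + 2 sin t cos t + cos²t - 1 = (sin²t + cos²t) + 2 sin t cos t - 1 = 1 + 2 sin t cos t - 1 = 2 sin t cos t = LHS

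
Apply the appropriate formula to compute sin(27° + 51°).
sin(27° + 51°) = sin 27° cos 51° + cos 27° sin 51° = 0.9781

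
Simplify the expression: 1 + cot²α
1 + cot²α = csc²α (using Pythagorean identity)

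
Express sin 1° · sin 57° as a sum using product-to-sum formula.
sin 1° sin 57° = (1/2)[cos(1°-57°) - cos(1°+57°)]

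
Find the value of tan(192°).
tan(192°) = 0.2126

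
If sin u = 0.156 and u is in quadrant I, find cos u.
cos u = 0.9878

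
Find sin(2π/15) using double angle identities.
sin(2π/15) = 2 sin π/15 cos π/15 = 0.4067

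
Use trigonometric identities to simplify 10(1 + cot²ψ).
10(1 + cot²ψ) = 10(csc²ψ) (using Pythagorean identity)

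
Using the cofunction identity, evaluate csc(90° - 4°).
csc(90° - 4°) = sec(4°) = 1.002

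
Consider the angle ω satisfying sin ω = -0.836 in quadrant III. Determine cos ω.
cos ω = ±√(1 - sin²ω) = -0.5487 (negative in QIII)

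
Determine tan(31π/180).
tan(31π/180) = 0.6009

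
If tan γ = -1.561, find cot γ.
cot γ = 1/tan γ = -0.6406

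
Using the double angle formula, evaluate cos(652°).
cos(652°) = cos²326° - sin²326° = 0.3746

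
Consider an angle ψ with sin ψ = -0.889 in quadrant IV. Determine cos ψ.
cos ψ = √(1 - sin²ψ) = 0.4579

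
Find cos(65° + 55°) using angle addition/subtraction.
cos(65° + 55°) = cos 65° cos 55° - sin 65° sin 55° = -1/2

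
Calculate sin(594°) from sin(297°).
sin(594°) = 2 sin 297° cos 297° = -0.809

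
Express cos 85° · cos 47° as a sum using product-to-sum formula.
cos 85° cos 47° = (1/2)[cos(85°-47°) + cos(85°+47°)]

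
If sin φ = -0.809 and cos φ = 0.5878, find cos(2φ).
cos(2φ) = cos²φ - sin²φ = -0.309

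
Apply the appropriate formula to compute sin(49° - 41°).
sin(49° - 41°) = sin 49° cos 41° - cos 49° sin 41° = 0.1392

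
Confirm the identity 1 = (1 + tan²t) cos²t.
RHS = sec²t · cos²t = (1/cos²t) · cos²t = 1 = LHS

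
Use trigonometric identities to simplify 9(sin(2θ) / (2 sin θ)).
9(sin(2θ) / (2 sin θ)) = 9(cos θ) (using Double angle)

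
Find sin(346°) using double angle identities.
sin(346°) = 2 sin 173° cos 173° = -0.2419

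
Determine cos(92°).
cos(92°) = -0.0349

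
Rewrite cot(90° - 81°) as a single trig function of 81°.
cot(90° - 81°) = tan(81°)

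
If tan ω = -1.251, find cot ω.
cot ω = 1/tan ω = -0.7994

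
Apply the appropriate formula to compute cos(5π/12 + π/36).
cos(5π/12 + π/36) = cos 5π/12 cos π/36 - sin 5π/12 sin π/36 = 0.1736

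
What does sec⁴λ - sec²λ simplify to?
sec⁴λ - sec²λ = tan⁴λ + tan²λ (using Pythagorean)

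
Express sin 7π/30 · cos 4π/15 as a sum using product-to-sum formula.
sin 7π/30 cos 4π/15 = (1/2)[sin(7π/30+4π/15) + sin(7π/30-4π/15)]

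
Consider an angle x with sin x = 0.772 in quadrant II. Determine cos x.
cos x = ±√(1 - sin²x) = -0.6356 (negative in QII)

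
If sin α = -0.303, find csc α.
csc α = 1/sin α = -3.3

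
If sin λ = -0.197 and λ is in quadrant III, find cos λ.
cos λ = -0.9804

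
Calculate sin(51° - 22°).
sin(51° - 22°) = sin 51° cos 22° - cos 51° sin 22° = 0.4848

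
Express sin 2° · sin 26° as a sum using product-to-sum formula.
sin 2° sin 26° = (1/2)[cos(2°-26°) - cos(2°+26°)]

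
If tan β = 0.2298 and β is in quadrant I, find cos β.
cos β = 0.9746 (using tan²β + 1 = sec²β)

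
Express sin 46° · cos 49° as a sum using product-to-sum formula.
sin 46° cos 49° = (1/2)[sin(46°+49°) + sin(46°-49°)]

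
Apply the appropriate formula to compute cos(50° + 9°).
cos(50° + 9°) = cos 50° cos 9° - sin 50° sin 9° = 0.515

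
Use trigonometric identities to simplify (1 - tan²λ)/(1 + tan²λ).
(1 - tan²λ)/(1 + tan²λ) = cos(2λ) (using Double angle)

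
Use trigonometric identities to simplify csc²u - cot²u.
csc²u - cot²u = 1 (using Pythagorean identity)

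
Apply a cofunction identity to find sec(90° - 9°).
sec(90° - 9°) = csc(9°) = 6.392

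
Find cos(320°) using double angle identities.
cos(320°) = 2cos²160° - 1 = 0.766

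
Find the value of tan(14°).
tan(14°) = 0.2493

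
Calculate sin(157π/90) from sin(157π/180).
sin(157π/90) = 2 sin 157π/180 cos 157π/180 = -0.7193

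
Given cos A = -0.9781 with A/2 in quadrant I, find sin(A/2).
sin(A/2) = ±√((1 - cos A)/2); positive since A/2 ∈ QI, so sin(A/2) = 0.9945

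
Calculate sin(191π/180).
sin(191π/180) = -0.1908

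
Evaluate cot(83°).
cot(83°) = 0.1228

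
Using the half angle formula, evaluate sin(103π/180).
sin(103π/180) = √((1 - cos 103π/90)/2) = 0.9744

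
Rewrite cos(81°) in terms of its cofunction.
cos(81°) = sin(90° - 81°) = sin(9°)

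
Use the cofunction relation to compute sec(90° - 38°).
sec(90° - 38°) = csc(38°) = 1.624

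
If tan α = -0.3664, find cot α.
cot α = 1/tan α = -2.729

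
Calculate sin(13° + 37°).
sin(13° + 37°) = sin 13° cos 37° + cos 13° sin 37° = 0.766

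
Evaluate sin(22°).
sin(22°) = 0.3746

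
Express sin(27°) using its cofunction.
sin(27°) = cos(90° - 27°) = cos(63°)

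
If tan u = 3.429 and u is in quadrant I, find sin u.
sin u = 0.96 (using tan²u + 1 = sec²u)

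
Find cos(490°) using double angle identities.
cos(490°) = cos²245° - sin²245° = -0.6428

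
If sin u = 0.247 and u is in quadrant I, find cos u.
cos u = 0.969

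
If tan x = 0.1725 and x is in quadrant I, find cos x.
cos x = 0.9854 (using tan²x + 1 = sec²x)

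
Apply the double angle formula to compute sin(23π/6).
sin(23π/6) = 2 sin 23π/12 cos 23π/12 = -1/2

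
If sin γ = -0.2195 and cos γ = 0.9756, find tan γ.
tan γ = sin γ / cos γ = -0.225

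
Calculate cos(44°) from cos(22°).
cos(44°) = 1 - 2sin²22° = 0.7193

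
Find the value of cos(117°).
cos(117°) = -0.454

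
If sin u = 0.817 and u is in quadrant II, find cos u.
cos u = -0.5766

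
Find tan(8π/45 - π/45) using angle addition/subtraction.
tan(8π/45 - π/45) = (tan 8π/45 - tan π/45)/(1 + tan 8π/45 tan π/45) = 0.5317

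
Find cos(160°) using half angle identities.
cos(160°) = -√((1 + cos 320°)/2) = -0.9397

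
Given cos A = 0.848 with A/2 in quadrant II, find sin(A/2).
sin(A/2) = ±√((1 - cos A)/2); positive since A/2 ∈ QII, so sin(A/2) = 0.2757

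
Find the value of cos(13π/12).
cos(13π/12) = -(√6+√2)/4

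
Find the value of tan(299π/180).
tan(299π/180) = -1.804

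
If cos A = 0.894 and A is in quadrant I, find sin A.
sin A = 0.4481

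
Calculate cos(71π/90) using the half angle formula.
cos(71π/90) = -√((1 + cos 71π/45)/2) = -0.788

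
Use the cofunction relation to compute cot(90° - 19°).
cot(90° - 19°) = tan(19°) = 0.3443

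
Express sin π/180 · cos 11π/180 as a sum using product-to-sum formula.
sin π/180 cos 11π/180 = (1/2)[sin(π/180+11π/180) + sin(π/180-11π/180)]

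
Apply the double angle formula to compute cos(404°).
cos(404°) = cos²202° - sin²202° = 0.7193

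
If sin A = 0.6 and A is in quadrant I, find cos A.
cos A = 0.8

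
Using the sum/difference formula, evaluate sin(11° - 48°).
sin(11° - 48°) = sin 11° cos 48° - cos 11° sin 48° = -0.6018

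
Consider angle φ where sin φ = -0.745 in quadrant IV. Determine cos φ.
cos φ = √(1 - sin²φ) = 0.6671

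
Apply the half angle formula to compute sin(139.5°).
sin(139.5°) = √((1 - cos 279°)/2) = 0.6494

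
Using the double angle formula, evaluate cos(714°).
cos(714°) = cos²357° - sin²357° = 0.9945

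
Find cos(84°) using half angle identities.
cos(84°) = √((1 + cos 168°)/2) = 0.1045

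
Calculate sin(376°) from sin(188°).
sin(376°) = 2 sin 188° cos 188° = 0.2756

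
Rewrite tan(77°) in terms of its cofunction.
tan(77°) = cot(90° - 77°) = cot(13°)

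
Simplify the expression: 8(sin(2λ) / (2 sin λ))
8(sin(2λ) / (2 sin λ)) = 8(cos λ) (using Double angle)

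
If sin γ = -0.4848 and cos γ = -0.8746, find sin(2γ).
sin(2γ) = 2 sin γ cos γ = 0.848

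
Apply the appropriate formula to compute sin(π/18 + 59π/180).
sin(π/18 + 59π/180) = sin π/18 cos 59π/180 + cos π/18 sin 59π/180 = 0.9336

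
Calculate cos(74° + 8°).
cos(74° + 8°) = cos 74° cos 8° - sin 74° sin 8° = 0.1392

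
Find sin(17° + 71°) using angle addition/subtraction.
sin(17° + 71°) = sin 17° cos 71° + cos 17° sin 71° = 0.9994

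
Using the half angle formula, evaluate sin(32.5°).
sin(32.5°) = √((1 - cos 65°)/2) = 0.5373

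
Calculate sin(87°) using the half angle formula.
sin(87°) = √((1 - cos 174°)/2) = 0.9986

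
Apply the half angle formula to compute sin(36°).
sin(36°) = √((1 - cos 72°)/2) = 0.5878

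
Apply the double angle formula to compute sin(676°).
sin(676°) = 2 sin 338° cos 338° = -0.6947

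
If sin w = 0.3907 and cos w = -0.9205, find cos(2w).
cos(2w) = cos²w - sin²w = 0.6947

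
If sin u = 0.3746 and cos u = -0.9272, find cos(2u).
cos(2u) = cos²u - sin²u = 0.7194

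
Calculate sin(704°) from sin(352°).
sin(704°) = 2 sin 352° cos 352° = -0.2756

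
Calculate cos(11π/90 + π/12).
cos(11π/90 + π/12) = cos 11π/90 cos π/12 - sin 11π/90 sin π/12 = 0.7986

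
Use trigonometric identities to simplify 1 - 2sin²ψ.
1 - 2sin²ψ = cos(2ψ) (using Double angle)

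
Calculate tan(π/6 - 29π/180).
tan(π/6 - 29π/180) = (tan π/6 - tan 29π/180)/(1 + tan π/6 tan 29π/180) = 0.01746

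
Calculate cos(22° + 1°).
cos(22° + 1°) = cos 22° cos 1° - sin 22° sin 1° = 0.9205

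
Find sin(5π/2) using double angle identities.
sin(5π/2) = 2 sin 5π/4 cos 5π/4 = 1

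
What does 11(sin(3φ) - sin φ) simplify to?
11(sin(3φ) - sin φ) = 11(2 cos(2φ) sin φ) (using Sum-to-product)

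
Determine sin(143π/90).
sin(143π/90) = -0.9613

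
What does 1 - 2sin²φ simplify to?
1 - 2sin²φ = cos(2φ) (using Double angle)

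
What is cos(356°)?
cos(356°) = 0.9976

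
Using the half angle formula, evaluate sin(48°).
sin(48°) = √((1 - cos 96°)/2) = 0.7431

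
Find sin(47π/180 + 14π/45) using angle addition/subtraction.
sin(47π/180 + 14π/45) = sin 47π/180 cos 14π/45 + cos 47π/180 sin 14π/45 = 0.9744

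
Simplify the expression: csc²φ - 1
csc²φ - 1 = cot²φ (using Pythagorean identity)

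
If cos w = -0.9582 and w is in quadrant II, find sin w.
sin w = 0.2861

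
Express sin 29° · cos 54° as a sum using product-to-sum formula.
sin 29° cos 54° = (1/2)[sin(29°+54°) + sin(29°-54°)]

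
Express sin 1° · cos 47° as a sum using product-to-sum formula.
sin 1° cos 47° = (1/2)[sin(1°+47°) + sin(1°-47°)]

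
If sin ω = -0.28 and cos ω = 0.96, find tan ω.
tan ω = sin ω / cos ω = -0.2917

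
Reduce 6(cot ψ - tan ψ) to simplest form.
6(cot ψ - tan ψ) = 6(2 cot(2ψ)) (using Double angle)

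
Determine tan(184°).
tan(184°) = 0.06993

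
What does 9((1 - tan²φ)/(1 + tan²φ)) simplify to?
9((1 - tan²φ)/(1 + tan²φ)) = 9(cos(2φ)) (using Double angle)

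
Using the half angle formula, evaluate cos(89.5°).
cos(89.5°) = √((1 + cos 179°)/2) = 0.008727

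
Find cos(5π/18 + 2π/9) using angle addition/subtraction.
cos(5π/18 + 2π/9) = cos 5π/18 cos 2π/9 - sin 5π/18 sin 2π/9 = 0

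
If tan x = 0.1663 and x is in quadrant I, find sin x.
sin x = 0.164 (using tan²x + 1 = sec²x)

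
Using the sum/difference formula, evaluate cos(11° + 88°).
cos(11° + 88°) = cos 11° cos 88° - sin 11° sin 88° = -0.1564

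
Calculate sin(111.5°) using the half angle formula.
sin(111.5°) = √((1 - cos 223°)/2) = 0.9304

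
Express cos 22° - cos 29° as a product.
cos 22° - cos 29° = -2 sin(25.5°) sin(-3.5°)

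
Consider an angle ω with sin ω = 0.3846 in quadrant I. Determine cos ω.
cos ω = √(1 - sin²ω) = 0.9231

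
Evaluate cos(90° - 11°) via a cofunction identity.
cos(90° - 11°) = sin(11°) = 0.1908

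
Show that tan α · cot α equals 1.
LHS = (sin α/cos α) · (cos α/sin α) = 1 = RHS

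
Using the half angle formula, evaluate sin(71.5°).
sin(71.5°) = √((1 - cos 143°)/2) = 0.9483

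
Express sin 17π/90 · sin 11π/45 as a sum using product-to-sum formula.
sin 17π/90 sin 11π/45 = (1/2)[cos(17π/90-11π/45) - cos(17π/90+11π/45)]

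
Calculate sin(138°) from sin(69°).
sin(138°) = 2 sin 69° cos 69° = 0.6691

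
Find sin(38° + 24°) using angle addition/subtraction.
sin(38° + 24°) = sin 38° cos 24° + cos 38° sin 24° = 0.8829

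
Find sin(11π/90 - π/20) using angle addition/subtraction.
sin(11π/90 - π/20) = sin 11π/90 cos π/20 - cos 11π/90 sin π/20 = 0.225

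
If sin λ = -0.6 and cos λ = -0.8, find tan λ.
tan λ = sin λ / cos λ = 0.75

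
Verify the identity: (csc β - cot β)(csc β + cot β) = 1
LHS = csc²β - cot²β = (1 + cot²β) - cot²β = 1 = RHS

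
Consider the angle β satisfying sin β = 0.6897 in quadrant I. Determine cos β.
cos β = √(1 - sin²β) = 0.7241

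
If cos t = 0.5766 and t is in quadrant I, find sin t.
sin t = 0.817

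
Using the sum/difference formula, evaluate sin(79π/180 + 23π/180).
sin(79π/180 + 23π/180) = sin 79π/180 cos 23π/180 + cos 79π/180 sin 23π/180 = 0.9781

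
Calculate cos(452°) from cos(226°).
cos(452°) = cos²226° - sin²226° = -0.0349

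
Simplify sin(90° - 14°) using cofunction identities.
sin(90° - 14°) = cos(14°)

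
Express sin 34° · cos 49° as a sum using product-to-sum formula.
sin 34° cos 49° = (1/2)[sin(34°+49°) + sin(34°-49°)]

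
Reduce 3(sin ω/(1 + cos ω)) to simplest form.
3(sin ω/(1 + cos ω)) = 3(tan(ω/2)) (using Half angle)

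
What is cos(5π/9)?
cos(5π/9) = -0.1736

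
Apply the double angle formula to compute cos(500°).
cos(500°) = cos²250° - sin²250° = -0.766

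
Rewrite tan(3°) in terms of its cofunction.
tan(3°) = cot(90° - 3°) = cot(87°)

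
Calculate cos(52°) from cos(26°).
cos(52°) = cos²26° - sin²26° = 0.6157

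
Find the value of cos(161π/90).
cos(161π/90) = 0.788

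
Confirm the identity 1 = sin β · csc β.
RHS = sin β · (1/sin β) = 1 = LHS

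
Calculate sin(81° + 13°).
sin(81° + 13°) = sin 81° cos 13° + cos 81° sin 13° = 0.9976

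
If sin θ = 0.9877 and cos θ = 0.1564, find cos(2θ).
cos(2θ) = cos²θ - sin²θ = -0.9511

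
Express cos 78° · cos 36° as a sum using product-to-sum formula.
cos 78° cos 36° = (1/2)[cos(78°-36°) + cos(78°+36°)]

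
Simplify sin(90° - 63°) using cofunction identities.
sin(90° - 63°) = cos(63°)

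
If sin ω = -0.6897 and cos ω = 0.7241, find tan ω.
tan ω = sin ω / cos ω = -0.9525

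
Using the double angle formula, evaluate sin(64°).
sin(64°) = 2 sin 32° cos 32° = 0.8988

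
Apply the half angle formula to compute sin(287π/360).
sin(287π/360) = √((1 - cos 287π/180)/2) = 0.5948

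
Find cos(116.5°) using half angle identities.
cos(116.5°) = -√((1 + cos 233°)/2) = -0.4462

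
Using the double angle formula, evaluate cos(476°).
cos(476°) = cos²238° - sin²238° = -0.4384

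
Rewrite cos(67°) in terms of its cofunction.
cos(67°) = sin(90° - 67°) = sin(23°)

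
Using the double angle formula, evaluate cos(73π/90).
cos(73π/90) = 2cos²73π/180 - 1 = -0.829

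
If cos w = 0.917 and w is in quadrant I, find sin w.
sin w = 0.3989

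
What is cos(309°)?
cos(309°) = 0.6293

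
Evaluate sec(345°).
sec(345°) = 1.035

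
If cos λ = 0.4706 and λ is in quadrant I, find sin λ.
sin λ = 0.8823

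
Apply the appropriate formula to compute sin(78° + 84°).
sin(78° + 84°) = sin 78° cos 84° + cos 78° sin 84° = 0.309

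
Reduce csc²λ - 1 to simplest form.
csc²λ - 1 = cot²λ (using Pythagorean identity)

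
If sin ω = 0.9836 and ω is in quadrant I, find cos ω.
cos ω = 0.1804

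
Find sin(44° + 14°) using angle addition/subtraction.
sin(44° + 14°) = sin 44° cos 14° + cos 44° sin 14° = 0.848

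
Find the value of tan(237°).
tan(237°) = 1.54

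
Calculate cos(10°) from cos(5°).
cos(10°) = cos²5° - sin²5° = 0.9848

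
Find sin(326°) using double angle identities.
sin(326°) = 2 sin 163° cos 163° = -0.5592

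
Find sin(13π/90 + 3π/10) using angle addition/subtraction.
sin(13π/90 + 3π/10) = sin 13π/90 cos 3π/10 + cos 13π/90 sin 3π/10 = 0.9848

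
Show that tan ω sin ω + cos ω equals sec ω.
LHS = sin²ω/cos ω + cos ω = (sin²ω + cos²ω)/cos ω = 1/cos ω = sec ω = RHS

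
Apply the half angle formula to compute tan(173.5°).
tan(173.5°) = sin 347° / (1 + cos 347°) = -0.1139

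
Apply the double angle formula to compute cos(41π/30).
cos(41π/30) = cos²41π/60 - sin²41π/60 = -0.4067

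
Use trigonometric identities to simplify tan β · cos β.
tan β · cos β = sin β (using Quotient identity)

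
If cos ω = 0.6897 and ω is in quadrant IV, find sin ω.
sin ω = -0.7241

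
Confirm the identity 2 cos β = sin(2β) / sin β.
RHS = 2 sin β cos β / sin β = 2 cos β = LHS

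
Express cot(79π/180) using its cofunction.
cot(79π/180) = tan(π/2 - 79π/180) = tan(11π/180)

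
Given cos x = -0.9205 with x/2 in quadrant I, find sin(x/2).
sin(x/2) = ±√((1 - cos x)/2); positive since x/2 ∈ QI, so sin(x/2) = 0.9799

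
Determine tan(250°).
tan(250°) = 2.747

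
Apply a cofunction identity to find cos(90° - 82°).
cos(90° - 82°) = sin(82°) = 0.9903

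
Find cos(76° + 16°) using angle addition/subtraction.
cos(76° + 16°) = cos 76° cos 16° - sin 76° sin 16° = -0.0349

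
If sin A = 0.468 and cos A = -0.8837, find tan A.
tan A = sin A / cos A = -0.5296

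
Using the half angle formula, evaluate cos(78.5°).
cos(78.5°) = √((1 + cos 157°)/2) = 0.1994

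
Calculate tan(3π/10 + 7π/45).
tan(3π/10 + 7π/45) = (tan 3π/10 + tan 7π/45)/(1 - tan 3π/10 tan 7π/45) = 7.115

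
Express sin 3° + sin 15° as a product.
sin 3° + sin 15° = 2 sin(9°) cos(-6°)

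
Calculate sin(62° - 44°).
sin(62° - 44°) = sin 62° cos 44° - cos 62° sin 44° = 0.309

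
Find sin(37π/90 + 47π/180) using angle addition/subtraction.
sin(37π/90 + 47π/180) = sin 37π/90 cos 47π/180 + cos 37π/90 sin 47π/180 = 0.8572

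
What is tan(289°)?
tan(289°) = -2.904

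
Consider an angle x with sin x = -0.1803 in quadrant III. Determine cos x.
cos x = ±√(1 - sin²x) = -0.9836 (negative in QIII)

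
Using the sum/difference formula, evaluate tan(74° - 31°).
tan(74° - 31°) = (tan 74° - tan 31°)/(1 + tan 74° tan 31°) = 0.9325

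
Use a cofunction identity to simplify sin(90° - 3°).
sin(90° - 3°) = cos(3°)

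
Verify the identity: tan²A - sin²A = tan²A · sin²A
LHS = sin²A/cos²A - sin²A = sin²A(1/cos²A - 1) = sin²A · (1 - cos²A)/cos²A = sin²A · sin²A/cos²A = sin²A · tan²A = RHS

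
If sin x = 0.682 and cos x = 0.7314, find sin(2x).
sin(2x) = 2 sin x cos x = 0.9976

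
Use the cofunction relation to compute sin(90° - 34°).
sin(90° - 34°) = cos(34°) = 0.829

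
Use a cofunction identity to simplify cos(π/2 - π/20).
cos(π/2 - π/20) = sin(π/20)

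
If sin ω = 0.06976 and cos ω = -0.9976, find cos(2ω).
cos(2ω) = cos²ω - sin²ω = 0.9903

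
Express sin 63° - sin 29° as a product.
sin 63° - sin 29° = 2 cos(46°) sin(17°)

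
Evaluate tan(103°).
tan(103°) = -4.331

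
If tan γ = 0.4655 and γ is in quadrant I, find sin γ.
sin γ = 0.422 (using tan²γ + 1 = sec²γ)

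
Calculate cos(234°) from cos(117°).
cos(234°) = cos²117° - sin²117° = -0.5878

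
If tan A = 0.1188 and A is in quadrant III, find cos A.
cos A = -0.993 (using tan²A + 1 = sec²A)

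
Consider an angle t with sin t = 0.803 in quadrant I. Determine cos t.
cos t = √(1 - sin²t) = 0.596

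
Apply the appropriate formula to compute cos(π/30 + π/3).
cos(π/30 + π/3) = cos π/30 cos π/3 - sin π/30 sin π/3 = 0.4067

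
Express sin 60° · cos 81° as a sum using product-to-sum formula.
sin 60° cos 81° = (1/2)[sin(60°+81°) + sin(60°-81°)]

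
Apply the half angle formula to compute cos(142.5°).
cos(142.5°) = -√((1 + cos 285°)/2) = -0.7934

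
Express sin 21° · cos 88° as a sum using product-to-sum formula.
sin 21° cos 88° = (1/2)[sin(21°+88°) + sin(21°-88°)]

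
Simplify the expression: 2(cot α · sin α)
2(cot α · sin α) = 2(cos α) (using Quotient identity)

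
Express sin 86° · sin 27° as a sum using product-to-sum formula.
sin 86° sin 27° = (1/2)[cos(86°-27°) - cos(86°+27°)]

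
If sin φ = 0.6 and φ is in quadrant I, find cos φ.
cos φ = 0.8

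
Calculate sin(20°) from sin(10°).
sin(20°) = 2 sin 10° cos 10° = 0.342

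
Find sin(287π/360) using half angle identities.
sin(287π/360) = √((1 - cos 287π/180)/2) = 0.5948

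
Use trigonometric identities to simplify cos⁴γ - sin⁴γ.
cos⁴γ - sin⁴γ = cos(2γ) (using Factoring + double angle)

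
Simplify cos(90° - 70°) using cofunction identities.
cos(90° - 70°) = sin(70°)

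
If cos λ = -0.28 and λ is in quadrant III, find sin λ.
sin λ = -0.96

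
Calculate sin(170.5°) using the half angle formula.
sin(170.5°) = √((1 - cos 341°)/2) = 0.165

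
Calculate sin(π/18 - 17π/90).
sin(π/18 - 17π/90) = sin π/18 cos 17π/90 - cos π/18 sin 17π/90 = -0.4067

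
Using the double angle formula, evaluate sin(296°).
sin(296°) = 2 sin 148° cos 148° = -0.8988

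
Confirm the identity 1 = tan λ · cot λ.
RHS = (sin λ/cos λ) · (cos λ/sin λ) = 1 = LHS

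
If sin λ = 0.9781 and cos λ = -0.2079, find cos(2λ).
cos(2λ) = cos²λ - sin²λ = -0.9135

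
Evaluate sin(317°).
sin(317°) = -0.682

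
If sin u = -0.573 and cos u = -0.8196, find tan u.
tan u = sin u / cos u = 0.6991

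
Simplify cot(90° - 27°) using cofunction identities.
cot(90° - 27°) = tan(27°)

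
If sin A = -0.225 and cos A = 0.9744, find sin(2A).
sin(2A) = 2 sin A cos A = -0.4385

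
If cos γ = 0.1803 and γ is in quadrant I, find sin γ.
sin γ = 0.9836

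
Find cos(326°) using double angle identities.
cos(326°) = cos²163° - sin²163° = 0.829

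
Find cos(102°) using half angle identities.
cos(102°) = -√((1 + cos 204°)/2) = -0.2079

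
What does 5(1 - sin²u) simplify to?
5(1 - sin²u) = 5(cos²u) (using Pythagorean identity)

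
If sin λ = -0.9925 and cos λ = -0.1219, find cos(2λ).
cos(2λ) = cos²λ - sin²λ = -0.9702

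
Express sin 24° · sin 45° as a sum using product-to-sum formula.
sin 24° sin 45° = (1/2)[cos(24°-45°) - cos(24°+45°)]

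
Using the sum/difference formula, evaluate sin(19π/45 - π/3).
sin(19π/45 - π/3) = sin 19π/45 cos π/3 - cos 19π/45 sin π/3 = 0.2756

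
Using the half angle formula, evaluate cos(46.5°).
cos(46.5°) = √((1 + cos 93°)/2) = 0.6884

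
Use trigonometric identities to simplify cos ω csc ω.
cos ω csc ω = cot ω (using Reciprocal + quotient)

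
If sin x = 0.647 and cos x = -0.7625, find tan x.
tan x = sin x / cos x = -0.8485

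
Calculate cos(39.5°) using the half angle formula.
cos(39.5°) = √((1 + cos 79°)/2) = 0.7716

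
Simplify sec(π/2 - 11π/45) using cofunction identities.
sec(π/2 - 11π/45) = csc(11π/45)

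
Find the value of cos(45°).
cos(45°) = √2/2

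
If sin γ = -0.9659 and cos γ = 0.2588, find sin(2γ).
sin(2γ) = 2 sin γ cos γ = -0.4999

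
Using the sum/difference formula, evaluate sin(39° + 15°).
sin(39° + 15°) = sin 39° cos 15° + cos 39° sin 15° = 0.809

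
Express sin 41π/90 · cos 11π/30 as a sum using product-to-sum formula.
sin 41π/90 cos 11π/30 = (1/2)[sin(41π/90+11π/30) + sin(41π/90-11π/30)]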